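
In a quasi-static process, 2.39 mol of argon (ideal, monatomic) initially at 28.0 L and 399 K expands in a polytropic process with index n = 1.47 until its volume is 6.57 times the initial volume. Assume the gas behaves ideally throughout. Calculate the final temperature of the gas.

165 K

P₁ = nRT₁/V₁ = 2.39×8.314×399/28.0 = 283 kPa.
Polytropic n=1.47: T₂ = T₁(V₁/V₂)^(n−1) = 399×(0.152)^0.47 = 165 K; P₂ = P₁(V₁/V₂)^n = 17.8 kPa.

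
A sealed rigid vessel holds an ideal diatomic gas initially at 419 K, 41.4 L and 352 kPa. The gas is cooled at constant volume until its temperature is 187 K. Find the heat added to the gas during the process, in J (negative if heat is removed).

-20200 J

n = P₁V₁/(RT₁) = 352×41.4/(8.314×419) = 4.18 mol.
Isochoric: V stays 41.4 L; P/T = const ⇒ T₂ = 187 K, P₂ = 157 kPa.
W = 0 (no volume change).
ΔU = nCvΔT = 4.18×20.8×(187−419) = -20200 J.
Q = ΔU = -20200 J.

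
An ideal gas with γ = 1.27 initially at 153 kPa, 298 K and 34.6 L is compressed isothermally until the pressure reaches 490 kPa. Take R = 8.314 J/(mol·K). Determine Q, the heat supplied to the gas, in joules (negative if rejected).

-6160 J

n = P₁V₁/(RT₁) = 153×34.6/(8.314×298) = 2.14 mol.
Isothermal: T stays 298 K; PV = const ⇒ V₂ = 10.8 L, P₂ = 490 kPa.
ΔU = 0 (ideal gas, T constant).
W = nRT ln(V₂/V₁) = 2.14×8.314×298×ln(0.312) = -6160 J.
Q = ΔU + W = -6160 J.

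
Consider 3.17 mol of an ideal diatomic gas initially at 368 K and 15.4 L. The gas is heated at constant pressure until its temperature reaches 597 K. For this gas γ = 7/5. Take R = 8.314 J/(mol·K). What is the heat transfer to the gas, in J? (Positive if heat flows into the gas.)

P₁ = nRT₁/V₁ = 3.17×8.314×368/15.4 = 630 kPa.
Isobaric: P stays 630 kPa; V/T = const ⇒ T₂ = 597 K, V₂ = 25.0 L.
W = PΔV = 630×(25.0−15.4) kPa·L = 6040 J.
ΔU = nCvΔT = 3.17×20.8×(597−368) = 15100 J.
Q = ΔU + W = nCpΔT = 21100 J.

21100 J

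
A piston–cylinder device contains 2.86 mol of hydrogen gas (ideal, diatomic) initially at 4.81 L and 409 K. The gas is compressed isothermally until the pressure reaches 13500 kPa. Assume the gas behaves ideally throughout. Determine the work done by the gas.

P₁ = nRT₁/V₁ = 2.86×8.314×409/4.81 = 2020 kPa.
Isothermal: T stays 409 K; PV = const ⇒ V₂ = 0.720 L, P₂ = 13500 kPa.
W = nRT ln(V₂/V₁) = 2.86×8.314×409×ln(0.150) = -18500 J.

-18500 J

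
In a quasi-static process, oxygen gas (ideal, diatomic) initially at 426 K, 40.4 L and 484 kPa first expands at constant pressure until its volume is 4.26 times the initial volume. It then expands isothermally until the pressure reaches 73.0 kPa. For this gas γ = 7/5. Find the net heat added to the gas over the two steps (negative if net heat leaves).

n = P₁V₁/(RT₁) = 484×40.4/(8.314×426) = 5.52 mol.
Step 1 — Isobaric: P stays 484 kPa; V/T = const ⇒ T₂ = 1810 K, V₂ = 172 L.
W = PΔV = 484×(172−40.4) kPa·L = 63700 J.
ΔU = nCvΔT = 5.52×20.8×(1810−426) = 159000 J.
Q = ΔU + W = nCpΔT = 223000 J.
State after step 1: P = 484 kPa, V = 172 L, T = 1810 K.
Step 2 — Isothermal: T stays 1810 K; PV = const ⇒ V₂ = 1140 L, P₂ = 73.0 kPa.
ΔU = 0 (ideal gas, T constant).
W = nRT ln(V₂/V₁) = 5.52×8.314×1810×ln(6.63) = 158000 J.
Q = ΔU + W = 158000 J.
Net over both steps: W = 221000 J, Q = 381000 J, ΔU = 159000 J.

381000 J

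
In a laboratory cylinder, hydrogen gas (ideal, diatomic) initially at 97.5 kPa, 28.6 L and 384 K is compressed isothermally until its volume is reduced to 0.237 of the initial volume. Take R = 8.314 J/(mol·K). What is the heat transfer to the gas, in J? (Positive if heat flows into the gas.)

-4010 J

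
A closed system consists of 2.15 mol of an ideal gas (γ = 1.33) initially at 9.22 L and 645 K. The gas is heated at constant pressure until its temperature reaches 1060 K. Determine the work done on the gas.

-7420 J

P₁ = nRT₁/V₁ = 2.15×8.314×645/9.22 = 1250 kPa.
Isobaric: P stays 1250 kPa; V/T = const ⇒ T₂ = 1060 K, V₂ = 15.2 L.
W = PΔV = 1250×(15.2−9.22) kPa·L = 7420 J.
Work done on the gas = −W_by = -7420 J.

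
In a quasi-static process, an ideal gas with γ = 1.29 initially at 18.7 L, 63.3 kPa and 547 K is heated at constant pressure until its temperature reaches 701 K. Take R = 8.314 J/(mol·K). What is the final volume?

24.0 L

Isobaric: P stays 63.3 kPa; V/T = const ⇒ T₂ = 701 K, V₂ = 24.0 L.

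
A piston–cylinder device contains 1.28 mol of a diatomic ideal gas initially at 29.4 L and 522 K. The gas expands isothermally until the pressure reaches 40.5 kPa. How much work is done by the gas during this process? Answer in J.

8560 J

P₁ = nRT₁/V₁ = 1.28×8.314×522/29.4 = 189 kPa.
Isothermal: T stays 522 K; PV = const ⇒ V₂ = 137 L, P₂ = 40.5 kPa.
W = nRT ln(V₂/V₁) = 1.28×8.314×522×ln(4.67) = 8560 J.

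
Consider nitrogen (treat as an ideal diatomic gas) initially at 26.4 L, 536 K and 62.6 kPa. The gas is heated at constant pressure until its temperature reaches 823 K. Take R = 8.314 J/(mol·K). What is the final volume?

Isobaric: P stays 62.6 kPa; V/T = const ⇒ T₂ = 823 K, V₂ = 40.5 L.

40.5 L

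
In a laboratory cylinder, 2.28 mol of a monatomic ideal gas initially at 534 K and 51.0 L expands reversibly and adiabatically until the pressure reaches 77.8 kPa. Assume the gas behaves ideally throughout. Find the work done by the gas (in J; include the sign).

4740 J

P₁ = nRT₁/V₁ = 2.28×8.314×534/51.0 = 198 kPa.
Adiabatic: T₂/T₁ = (P₂/P₁)^((γ−1)/γ) ⇒ T₂ = 534×(0.392)^0.400 = 367 K; V₂ = 89.5 L.
ΔU = nCvΔT = 2.28×12.5×(367−534) = -4740 J.
Q = 0 for an adiabatic process, so W = −ΔU = 4740 J.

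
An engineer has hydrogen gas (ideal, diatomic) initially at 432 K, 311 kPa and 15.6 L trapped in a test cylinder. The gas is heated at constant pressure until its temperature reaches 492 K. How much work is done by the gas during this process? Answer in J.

674 J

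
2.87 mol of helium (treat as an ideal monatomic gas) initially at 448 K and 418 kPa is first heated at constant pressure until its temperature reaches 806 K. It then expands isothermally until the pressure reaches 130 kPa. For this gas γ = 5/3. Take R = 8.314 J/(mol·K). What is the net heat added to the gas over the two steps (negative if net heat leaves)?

43800 J

V₁ = nRT₁/P₁ = 2.87×8.314×448/418 = 25.6 L.
Step 1 — Isobaric: P stays 418 kPa; V/T = const ⇒ T₂ = 806 K, V₂ = 46.0 L.
W = PΔV = 418×(46.0−25.6) kPa·L = 8540 J.
ΔU = nCvΔT = 2.87×12.5×(806−448) = 12800 J.
Q = ΔU + W = nCpΔT = 21400 J.
State after step 1: P = 418 kPa, V = 46.0 L, T = 806 K.
Step 2 — Isothermal: T stays 806 K; PV = const ⇒ V₂ = 148 L, P₂ = 130 kPa.
ΔU = 0 (ideal gas, T constant).
W = nRT ln(V₂/V₁) = 2.87×8.314×806×ln(3.22) = 22500 J.
Q = ΔU + W = 22500 J.
Net over both steps: W = 31000 J, Q = 43800 J, ΔU = 12800 J.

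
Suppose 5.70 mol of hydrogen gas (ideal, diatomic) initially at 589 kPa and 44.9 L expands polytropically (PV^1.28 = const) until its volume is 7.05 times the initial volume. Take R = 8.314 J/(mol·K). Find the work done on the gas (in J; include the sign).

-39800 J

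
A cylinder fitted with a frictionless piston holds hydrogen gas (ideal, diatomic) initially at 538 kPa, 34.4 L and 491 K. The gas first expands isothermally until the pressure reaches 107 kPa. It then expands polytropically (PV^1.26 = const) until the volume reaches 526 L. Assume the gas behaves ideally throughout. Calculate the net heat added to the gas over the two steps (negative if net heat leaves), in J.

n = P₁V₁/(RT₁) = 538×34.4/(8.314×491) = 4.53 mol.
Step 1 — Isothermal: T stays 491 K; PV = const ⇒ V₂ = 173 L, P₂ = 107 kPa.
ΔU = 0 (ideal gas, T constant).
W = nRT ln(V₂/V₁) = 4.53×8.314×491×ln(5.03) = 29900 J.
Q = ΔU + W = 29900 J.
State after step 1: P = 107 kPa, V = 173 L, T = 491 K.
Step 2 — Polytropic n=1.26: T₂ = T₁(V₁/V₂)^(n−1) = 491×(0.329)^0.26 = 368 K; P₂ = P₁(V₁/V₂)^n = 26.3 kPa.
W = (P₁V₁−P₂V₂)/(n−1) = (107×173−26.3×526)/0.26 = 17900 J.
ΔU = nCvΔT = 4.53×20.8×(368−491) = -11600 J.
Q = ΔU + W = 6260 J.
Net over both steps: W = 47800 J, Q = 36100 J, ΔU = -11600 J.

36100 J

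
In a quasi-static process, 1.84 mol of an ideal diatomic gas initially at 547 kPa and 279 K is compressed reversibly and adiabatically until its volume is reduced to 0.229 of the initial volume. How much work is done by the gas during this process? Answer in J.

-8570 J

V₁ = nRT₁/P₁ = 1.84×8.314×279/547 = 7.80 L.
Adiabatic: TV^(γ−1) = const ⇒ T₂ = 279×(4.37)^0.400 = 503 K; PV^γ = const ⇒ P₂ = 4310 kPa.
ΔU = nCvΔT = 1.84×20.8×(503−279) = 8570 J.
Q = 0 for an adiabatic process, so W = −ΔU = -8570 J.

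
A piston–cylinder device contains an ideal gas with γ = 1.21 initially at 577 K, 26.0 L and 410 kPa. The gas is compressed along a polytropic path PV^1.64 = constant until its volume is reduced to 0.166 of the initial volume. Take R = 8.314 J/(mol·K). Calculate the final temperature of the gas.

Polytropic n=1.64: T₂ = T₁(V₁/V₂)^(n−1) = 577×(6.02)^0.64 = 1820 K; P₂ = P₁(V₁/V₂)^n = 7790 kPa.

1820 K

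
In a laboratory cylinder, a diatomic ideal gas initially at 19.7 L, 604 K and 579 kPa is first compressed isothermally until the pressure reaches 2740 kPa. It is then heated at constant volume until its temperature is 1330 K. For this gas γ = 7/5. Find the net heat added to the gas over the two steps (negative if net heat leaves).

n = P₁V₁/(RT₁) = 579×19.7/(8.314×604) = 2.27 mol.
Step 1 — Isothermal: T stays 604 K; PV = const ⇒ V₂ = 4.16 L, P₂ = 2740 kPa.
ΔU = 0 (ideal gas, T constant).
W = nRT ln(V₂/V₁) = 2.27×8.314×604×ln(0.211) = -17700 J.
Q = ΔU + W = -17700 J.
State after step 1: P = 2740 kPa, V = 4.16 L, T = 604 K.
Step 2 — Isochoric: V stays 4.16 L; P/T = const ⇒ T₂ = 1330 K, P₂ = 6030 kPa.
W = 0 (no volume change).
ΔU = nCvΔT = 2.27×20.8×(1330−604) = 34300 J.
Q = ΔU = 34300 J.
Net over both steps: W = -17700 J, Q = 16500 J, ΔU = 34300 J.

16500 J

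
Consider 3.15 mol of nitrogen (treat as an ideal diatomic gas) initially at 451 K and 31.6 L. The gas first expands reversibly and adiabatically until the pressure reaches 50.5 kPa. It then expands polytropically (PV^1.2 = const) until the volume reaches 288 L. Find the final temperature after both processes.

218 K

P₁ = nRT₁/V₁ = 3.15×8.314×451/31.6 = 374 kPa.
Step 1 — Adiabatic: T₂/T₁ = (P₂/P₁)^((γ−1)/γ) ⇒ T₂ = 451×(0.135)^0.286 = 255 K; V₂ = 132 L.
ΔU = nCvΔT = 3.15×20.8×(255−451) = -12900 J.
Q = 0 for an adiabatic process, so W = −ΔU = 12900 J.
State after step 1: P = 50.5 kPa, V = 132 L, T = 255 K.
Step 2 — Polytropic n=1.2: T₂ = T₁(V₁/V₂)^(n−1) = 255×(0.458)^0.20 = 218 K; P₂ = P₁(V₁/V₂)^n = 19.8 kPa.
W = (P₁V₁−P₂V₂)/(n−1) = (50.5×132−19.8×288)/0.20 = 4820 J.
ΔU = nCvΔT = 3.15×20.8×(218−255) = -2410 J.
Q = ΔU + W = 2410 J.
Net over both steps: W = 17700 J, Q = 2410 J, ΔU = -15300 J.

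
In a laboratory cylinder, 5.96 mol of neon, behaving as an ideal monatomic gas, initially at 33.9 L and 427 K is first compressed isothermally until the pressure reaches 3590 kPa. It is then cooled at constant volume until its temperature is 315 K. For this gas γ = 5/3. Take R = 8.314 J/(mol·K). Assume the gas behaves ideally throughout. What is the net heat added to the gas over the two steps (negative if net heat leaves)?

-45300 J

P₁ = nRT₁/V₁ = 5.96×8.314×427/33.9 = 624 kPa.
Step 1 — Isothermal: T stays 427 K; PV = const ⇒ V₂ = 5.89 L, P₂ = 3590 kPa.
ΔU = 0 (ideal gas, T constant).
W = nRT ln(V₂/V₁) = 5.96×8.314×427×ln(0.174) = -37000 J.
Q = ΔU + W = -37000 J.
State after step 1: P = 3590 kPa, V = 5.89 L, T = 427 K.
Step 2 — Isochoric: V stays 5.89 L; P/T = const ⇒ T₂ = 315 K, P₂ = 2650 kPa.
W = 0 (no volume change).
ΔU = nCvΔT = 5.96×12.5×(315−427) = -8320 J.
Q = ΔU = -8320 J.
Net over both steps: W = -37000 J, Q = -45300 J, ΔU = -8320 J.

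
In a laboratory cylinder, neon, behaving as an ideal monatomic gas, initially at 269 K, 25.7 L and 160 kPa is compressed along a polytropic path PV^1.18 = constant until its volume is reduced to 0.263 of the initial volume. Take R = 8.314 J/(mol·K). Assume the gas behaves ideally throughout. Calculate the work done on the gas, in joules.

n = P₁V₁/(RT₁) = 160×25.7/(8.314×269) = 1.84 mol.
Polytropic n=1.18: T₂ = T₁(V₁/V₂)^(n−1) = 269×(3.80)^0.18 = 342 K; P₂ = P₁(V₁/V₂)^n = 774 kPa.
W = (P₁V₁−P₂V₂)/(n−1) = (160×25.7−774×6.76)/0.18 = -6210 J.
Work done on the gas = −W_by = 6210 J.

6210 J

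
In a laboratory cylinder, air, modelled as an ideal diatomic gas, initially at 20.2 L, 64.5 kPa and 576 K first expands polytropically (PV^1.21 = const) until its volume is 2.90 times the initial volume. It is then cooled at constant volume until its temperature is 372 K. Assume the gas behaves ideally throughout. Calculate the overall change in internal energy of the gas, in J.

-1150 J

n = P₁V₁/(RT₁) = 64.5×20.2/(8.314×576) = 0.272 mol.
Step 1 — Polytropic n=1.21: T₂ = T₁(V₁/V₂)^(n−1) = 576×(0.345)^0.21 = 461 K; P₂ = P₁(V₁/V₂)^n = 17.8 kPa.
W = (P₁V₁−P₂V₂)/(n−1) = (64.5×20.2−17.8×58.6)/0.21 = 1240 J.
ΔU = nCvΔT = 0.272×20.8×(461−576) = -653 J.
Q = ΔU + W = 590 J.
State after step 1: P = 17.8 kPa, V = 58.6 L, T = 461 K.
Step 2 — Isochoric: V stays 58.6 L; P/T = const ⇒ T₂ = 372 K, P₂ = 14.4 kPa.
W = 0 (no volume change).
ΔU = nCvΔT = 0.272×20.8×(372−461) = -501 J.
Q = ΔU = -501 J.
Net over both steps: W = 1240 J, Q = 89.5 J, ΔU = -1150 J.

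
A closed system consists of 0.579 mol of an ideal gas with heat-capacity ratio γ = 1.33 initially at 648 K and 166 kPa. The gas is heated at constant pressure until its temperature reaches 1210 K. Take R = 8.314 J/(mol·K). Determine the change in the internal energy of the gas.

8200 J

V₁ = nRT₁/P₁ = 0.579×8.314×648/166 = 18.8 L.
Isobaric: P stays 166 kPa; V/T = const ⇒ T₂ = 1210 K, V₂ = 35.1 L.
For an ideal gas ΔU = nCvΔT with Cv = R/(γ−1) = 25.2 J/(mol·K).
ΔU = 0.579×25.2×(1210−648) = 8200 J.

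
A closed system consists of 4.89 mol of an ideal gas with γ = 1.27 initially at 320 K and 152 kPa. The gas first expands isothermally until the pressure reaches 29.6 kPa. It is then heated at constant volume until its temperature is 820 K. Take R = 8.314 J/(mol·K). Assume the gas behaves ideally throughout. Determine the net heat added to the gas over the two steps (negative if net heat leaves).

96600 J

V₁ = nRT₁/P₁ = 4.89×8.314×320/152 = 85.6 L.
Step 1 — Isothermal: T stays 320 K; PV = const ⇒ V₂ = 440 L, P₂ = 29.6 kPa.
ΔU = 0 (ideal gas, T constant).
W = nRT ln(V₂/V₁) = 4.89×8.314×320×ln(5.14) = 21300 J.
Q = ΔU + W = 21300 J.
State after step 1: P = 29.6 kPa, V = 440 L, T = 320 K.
Step 2 — Isochoric: V stays 440 L; P/T = const ⇒ T₂ = 820 K, P₂ = 75.8 kPa.
W = 0 (no volume change).
ΔU = nCvΔT = 4.89×30.8×(820−320) = 75300 J.
Q = ΔU = 75300 J.
Net over both steps: W = 21300 J, Q = 96600 J, ΔU = 75300 J.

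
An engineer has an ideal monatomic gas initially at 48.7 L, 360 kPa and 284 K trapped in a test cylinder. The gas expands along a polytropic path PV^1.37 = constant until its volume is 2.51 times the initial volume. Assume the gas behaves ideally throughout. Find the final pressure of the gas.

102 kPa

Polytropic n=1.37: T₂ = T₁(V₁/V₂)^(n−1) = 284×(0.398)^0.37 = 202 K; P₂ = P₁(V₁/V₂)^n = 102 kPa.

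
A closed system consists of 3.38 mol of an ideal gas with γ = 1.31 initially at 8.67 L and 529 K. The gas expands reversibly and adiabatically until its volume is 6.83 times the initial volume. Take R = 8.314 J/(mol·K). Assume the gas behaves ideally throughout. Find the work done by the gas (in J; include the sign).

21500 J

P₁ = nRT₁/V₁ = 3.38×8.314×529/8.67 = 1710 kPa.
Adiabatic: TV^(γ−1) = const ⇒ T₂ = 529×(0.146)^0.310 = 292 K; PV^γ = const ⇒ P₂ = 138 kPa.
ΔU = nCvΔT = 3.38×26.8×(292−529) = -21500 J.
Q = 0 for an adiabatic process, so W = −ΔU = 21500 J.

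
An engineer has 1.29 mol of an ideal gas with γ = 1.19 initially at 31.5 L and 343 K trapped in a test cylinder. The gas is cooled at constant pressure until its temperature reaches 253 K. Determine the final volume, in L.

23.2 L

P₁ = nRT₁/V₁ = 1.29×8.314×343/31.5 = 117 kPa.
Isobaric: P stays 117 kPa; V/T = const ⇒ T₂ = 253 K, V₂ = 23.2 L.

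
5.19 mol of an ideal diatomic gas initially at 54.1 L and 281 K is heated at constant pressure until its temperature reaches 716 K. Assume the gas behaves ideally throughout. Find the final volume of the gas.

P₁ = nRT₁/V₁ = 5.19×8.314×281/54.1 = 224 kPa.
Isobaric: P stays 224 kPa; V/T = const ⇒ T₂ = 716 K, V₂ = 138 L.

138 L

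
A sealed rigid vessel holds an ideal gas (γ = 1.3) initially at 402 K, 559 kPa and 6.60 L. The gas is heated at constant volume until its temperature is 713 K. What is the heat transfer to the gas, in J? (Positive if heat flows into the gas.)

9510 J

n = P₁V₁/(RT₁) = 559×6.60/(8.314×402) = 1.10 mol.
Isochoric: V stays 6.60 L; P/T = const ⇒ T₂ = 713 K, P₂ = 991 kPa.
W = 0 (no volume change).
ΔU = nCvΔT = 1.10×27.7×(713−402) = 9510 J.
Q = ΔU = 9510 J.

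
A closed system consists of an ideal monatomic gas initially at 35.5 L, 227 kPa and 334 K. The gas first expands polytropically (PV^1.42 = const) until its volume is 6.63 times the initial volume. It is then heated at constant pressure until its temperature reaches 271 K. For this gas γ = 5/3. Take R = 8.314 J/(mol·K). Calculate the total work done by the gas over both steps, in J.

n = P₁V₁/(RT₁) = 227×35.5/(8.314×334) = 2.90 mol.
Step 1 — Polytropic n=1.42: T₂ = T₁(V₁/V₂)^(n−1) = 334×(0.151)^0.42 = 151 K; P₂ = P₁(V₁/V₂)^n = 15.5 kPa.
W = (P₁V₁−P₂V₂)/(n−1) = (227×35.5−15.5×235)/0.42 = 10500 J.
ΔU = nCvΔT = 2.90×12.5×(151−334) = -6630 J.
Q = ΔU + W = 3890 J.
State after step 1: P = 15.5 kPa, V = 235 L, T = 151 K.
Step 2 — Isobaric: P stays 15.5 kPa; V/T = const ⇒ T₂ = 271 K, V₂ = 423 L.
W = PΔV = 15.5×(423−235) kPa·L = 2900 J.
ΔU = nCvΔT = 2.90×12.5×(271−151) = 4350 J.
Q = ΔU + W = nCpΔT = 7240 J.
Net over both steps: W = 13400 J, Q = 11100 J, ΔU = -2280 J.

13400 J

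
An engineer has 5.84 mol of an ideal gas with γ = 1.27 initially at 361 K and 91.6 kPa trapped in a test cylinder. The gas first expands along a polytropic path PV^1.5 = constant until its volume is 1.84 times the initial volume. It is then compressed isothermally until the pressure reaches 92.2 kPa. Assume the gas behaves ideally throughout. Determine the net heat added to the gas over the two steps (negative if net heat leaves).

V₁ = nRT₁/P₁ = 5.84×8.314×361/91.6 = 191 L.
Step 1 — Polytropic n=1.5: T₂ = T₁(V₁/V₂)^(n−1) = 361×(0.543)^0.50 = 266 K; P₂ = P₁(V₁/V₂)^n = 36.7 kPa.
W = (P₁V₁−P₂V₂)/(n−1) = (91.6×191−36.7×352)/0.50 = 9210 J.
ΔU = nCvΔT = 5.84×30.8×(266−361) = -17100 J.
Q = ΔU + W = -7850 J.
State after step 1: P = 36.7 kPa, V = 352 L, T = 266 K.
Step 2 — Isothermal: T stays 266 K; PV = const ⇒ V₂ = 140 L, P₂ = 92.2 kPa.
ΔU = 0 (ideal gas, T constant).
W = nRT ln(V₂/V₁) = 5.84×8.314×266×ln(0.398) = -11900 J.
Q = ΔU + W = -11900 J.
Net over both steps: W = -2690 J, Q = -19800 J, ΔU = -17100 J.

-19800 J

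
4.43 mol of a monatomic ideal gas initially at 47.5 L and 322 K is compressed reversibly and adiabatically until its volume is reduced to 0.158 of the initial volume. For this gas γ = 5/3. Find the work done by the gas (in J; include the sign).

-43100 J

P₁ = nRT₁/V₁ = 4.43×8.314×322/47.5 = 250 kPa.
Adiabatic: TV^(γ−1) = const ⇒ T₂ = 322×(6.33)^0.667 = 1100 K; PV^γ = const ⇒ P₂ = 5410 kPa.
ΔU = nCvΔT = 4.43×12.5×(1100−322) = 43100 J.
Q = 0 for an adiabatic process, so W = −ΔU = -43100 J.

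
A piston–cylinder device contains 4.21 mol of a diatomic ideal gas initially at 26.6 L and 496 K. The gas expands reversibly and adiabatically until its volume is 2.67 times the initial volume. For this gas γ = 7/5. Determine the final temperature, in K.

P₁ = nRT₁/V₁ = 4.21×8.314×496/26.6 = 653 kPa.
Adiabatic: TV^(γ−1) = const ⇒ T₂ = 496×(0.375)^0.400 = 335 K; PV^γ = const ⇒ P₂ = 165 kPa.

335 K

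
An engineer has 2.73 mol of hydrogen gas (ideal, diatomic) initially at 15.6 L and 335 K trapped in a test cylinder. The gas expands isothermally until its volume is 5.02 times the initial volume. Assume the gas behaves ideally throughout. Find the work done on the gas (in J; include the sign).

-12300 J

P₁ = nRT₁/V₁ = 2.73×8.314×335/15.6 = 487 kPa.
Isothermal: T stays 335 K; PV = const ⇒ V₂ = 78.3 L, P₂ = 97.1 kPa.
W = nRT ln(V₂/V₁) = 2.73×8.314×335×ln(5.02) = 12300 J.
Work done on the gas = −W_by = -12300 J.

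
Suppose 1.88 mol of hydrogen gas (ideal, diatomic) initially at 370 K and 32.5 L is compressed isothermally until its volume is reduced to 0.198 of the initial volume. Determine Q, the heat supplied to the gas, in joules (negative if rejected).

-9370 J

P₁ = nRT₁/V₁ = 1.88×8.314×370/32.5 = 178 kPa.
Isothermal: T stays 370 K; PV = const ⇒ V₂ = 6.44 L, P₂ = 899 kPa.
ΔU = 0 (ideal gas, T constant).
W = nRT ln(V₂/V₁) = 1.88×8.314×370×ln(0.198) = -9370 J.
Q = ΔU + W = -9370 J.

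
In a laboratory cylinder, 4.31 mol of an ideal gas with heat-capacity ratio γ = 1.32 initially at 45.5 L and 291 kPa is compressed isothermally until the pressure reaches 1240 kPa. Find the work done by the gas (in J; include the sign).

T₁ = P₁V₁/(nR) = 291×45.5/(4.31×8.314) = 370 K.
Isothermal: T stays 370 K; PV = const ⇒ V₂ = 10.7 L, P₂ = 1240 kPa.
W = nRT ln(V₂/V₁) = 4.31×8.314×370×ln(0.235) = -19200 J.

-19200 J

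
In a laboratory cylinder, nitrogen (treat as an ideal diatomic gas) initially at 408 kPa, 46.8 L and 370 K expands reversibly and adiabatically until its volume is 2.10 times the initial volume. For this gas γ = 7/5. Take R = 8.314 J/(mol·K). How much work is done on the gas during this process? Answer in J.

n = P₁V₁/(RT₁) = 408×46.8/(8.314×370) = 6.21 mol.
Adiabatic: TV^(γ−1) = const ⇒ T₂ = 370×(0.476)^0.400 = 275 K; PV^γ = const ⇒ P₂ = 144 kPa.
ΔU = nCvΔT = 6.21×20.8×(275−370) = -12300 J.
Q = 0 for an adiabatic process, so W = −ΔU = 12300 J.
Work done on the gas = −W_by = -12300 J.

-12300 J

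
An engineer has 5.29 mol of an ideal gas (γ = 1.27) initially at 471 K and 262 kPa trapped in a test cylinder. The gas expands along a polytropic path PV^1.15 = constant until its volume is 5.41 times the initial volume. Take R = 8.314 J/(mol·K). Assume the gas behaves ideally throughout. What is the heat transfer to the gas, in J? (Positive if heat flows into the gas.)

13700 J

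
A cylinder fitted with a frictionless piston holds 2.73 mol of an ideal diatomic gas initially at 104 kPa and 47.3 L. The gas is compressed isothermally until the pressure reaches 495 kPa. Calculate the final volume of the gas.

T₁ = P₁V₁/(nR) = 104×47.3/(2.73×8.314) = 217 K.
Isothermal: T stays 217 K; PV = const ⇒ V₂ = 9.94 L, P₂ = 495 kPa.

9.94 L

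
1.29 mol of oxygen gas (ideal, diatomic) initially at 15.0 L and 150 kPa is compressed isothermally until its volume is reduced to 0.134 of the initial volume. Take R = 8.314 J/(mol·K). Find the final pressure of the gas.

1120 kPa

T₁ = P₁V₁/(nR) = 150×15.0/(1.29×8.314) = 210 K.
Isothermal: T stays 210 K; PV = const ⇒ V₂ = 2.01 L, P₂ = 1120 kPa.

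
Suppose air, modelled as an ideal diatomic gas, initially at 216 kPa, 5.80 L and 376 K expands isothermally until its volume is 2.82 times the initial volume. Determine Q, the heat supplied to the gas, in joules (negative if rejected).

n = P₁V₁/(RT₁) = 216×5.80/(8.314×376) = 0.401 mol.
Isothermal: T stays 376 K; PV = const ⇒ V₂ = 16.4 L, P₂ = 76.6 kPa.
ΔU = 0 (ideal gas, T constant).
W = nRT ln(V₂/V₁) = 0.401×8.314×376×ln(2.82) = 1300 J.
Q = ΔU + W = 1300 J.

1300 J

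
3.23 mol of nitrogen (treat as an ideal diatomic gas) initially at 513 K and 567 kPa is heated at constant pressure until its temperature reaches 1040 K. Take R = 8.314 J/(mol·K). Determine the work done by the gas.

V₁ = nRT₁/P₁ = 3.23×8.314×513/567 = 24.3 L.
Isobaric: P stays 567 kPa; V/T = const ⇒ T₂ = 1040 K, V₂ = 49.3 L.
W = PΔV = 567×(49.3−24.3) kPa·L = 14200 J.

14200 J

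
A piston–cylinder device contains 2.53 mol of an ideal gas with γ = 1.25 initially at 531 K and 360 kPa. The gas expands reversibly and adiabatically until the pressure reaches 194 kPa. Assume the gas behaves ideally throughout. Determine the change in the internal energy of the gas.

V₁ = nRT₁/P₁ = 2.53×8.314×531/360 = 31.0 L.
Adiabatic: T₂/T₁ = (P₂/P₁)^((γ−1)/γ) ⇒ T₂ = 531×(0.539)^0.200 = 469 K; V₂ = 50.9 L.
For an ideal gas ΔU = nCvΔT with Cv = R/(γ−1) = 33.3 J/(mol·K).
ΔU = 2.53×33.3×(469−531) = -5200 J.

-5200 J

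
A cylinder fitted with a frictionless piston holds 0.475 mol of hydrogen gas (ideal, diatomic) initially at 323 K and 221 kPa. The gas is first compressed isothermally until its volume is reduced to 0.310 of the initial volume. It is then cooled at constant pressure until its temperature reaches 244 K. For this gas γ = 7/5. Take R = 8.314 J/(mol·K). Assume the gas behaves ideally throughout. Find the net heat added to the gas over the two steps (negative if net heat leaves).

-2590 J

V₁ = nRT₁/P₁ = 0.475×8.314×323/221 = 5.77 L.
Step 1 — Isothermal: T stays 323 K; PV = const ⇒ V₂ = 1.79 L, P₂ = 713 kPa.
ΔU = 0 (ideal gas, T constant).
W = nRT ln(V₂/V₁) = 0.475×8.314×323×ln(0.310) = -1490 J.
Q = ΔU + W = -1490 J.
State after step 1: P = 713 kPa, V = 1.79 L, T = 323 K.
Step 2 — Isobaric: P stays 713 kPa; V/T = const ⇒ T₂ = 244 K, V₂ = 1.35 L.
W = PΔV = 713×(1.35−1.79) kPa·L = -312 J.
ΔU = nCvΔT = 0.475×20.8×(244−323) = -780 J.
Q = ΔU + W = nCpΔT = -1090 J.
Net over both steps: W = -1810 J, Q = -2590 J, ΔU = -780 J.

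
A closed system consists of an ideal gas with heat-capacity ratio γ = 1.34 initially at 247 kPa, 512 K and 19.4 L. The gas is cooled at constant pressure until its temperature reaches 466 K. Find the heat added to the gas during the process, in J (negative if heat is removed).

n = P₁V₁/(RT₁) = 247×19.4/(8.314×512) = 1.13 mol.
Isobaric: P stays 247 kPa; V/T = const ⇒ T₂ = 466 K, V₂ = 17.7 L.
W = PΔV = 247×(17.7−19.4) kPa·L = -431 J.
ΔU = nCvΔT = 1.13×24.5×(466−512) = -1270 J.
Q = ΔU + W = nCpΔT = -1700 J.

-1700 J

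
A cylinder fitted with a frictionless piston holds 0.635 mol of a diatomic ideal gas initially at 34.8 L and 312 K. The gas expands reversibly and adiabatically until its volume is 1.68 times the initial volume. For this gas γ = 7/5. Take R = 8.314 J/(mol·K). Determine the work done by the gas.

P₁ = nRT₁/V₁ = 0.635×8.314×312/34.8 = 47.3 kPa.
Adiabatic: TV^(γ−1) = const ⇒ T₂ = 312×(0.595)^0.400 = 254 K; PV^γ = const ⇒ P₂ = 22.9 kPa.
ΔU = nCvΔT = 0.635×20.8×(254−312) = -772 J.
Q = 0 for an adiabatic process, so W = −ΔU = 772 J.

772 J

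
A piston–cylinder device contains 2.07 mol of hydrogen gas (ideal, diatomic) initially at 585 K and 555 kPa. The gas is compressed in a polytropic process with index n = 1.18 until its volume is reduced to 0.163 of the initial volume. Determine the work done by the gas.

-21600 J

V₁ = nRT₁/P₁ = 2.07×8.314×585/555 = 18.1 L.
Polytropic n=1.18: T₂ = T₁(V₁/V₂)^(n−1) = 585×(6.13)^0.18 = 811 K; P₂ = P₁(V₁/V₂)^n = 4720 kPa.
W = (P₁V₁−P₂V₂)/(n−1) = (555×18.1−4720×2.96)/0.18 = -21600 J.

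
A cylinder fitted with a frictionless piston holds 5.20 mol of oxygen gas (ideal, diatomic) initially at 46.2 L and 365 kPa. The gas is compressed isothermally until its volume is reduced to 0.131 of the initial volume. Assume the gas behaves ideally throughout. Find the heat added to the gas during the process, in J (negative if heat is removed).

T₁ = P₁V₁/(nR) = 365×46.2/(5.20×8.314) = 390 K.
Isothermal: T stays 390 K; PV = const ⇒ V₂ = 6.05 L, P₂ = 2790 kPa.
ΔU = 0 (ideal gas, T constant).
W = nRT ln(V₂/V₁) = 5.20×8.314×390×ln(0.131) = -34300 J.
Q = ΔU + W = -34300 J.

-34300 J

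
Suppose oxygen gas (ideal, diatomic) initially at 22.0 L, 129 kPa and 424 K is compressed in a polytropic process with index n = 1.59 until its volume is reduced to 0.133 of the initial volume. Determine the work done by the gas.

-11000 J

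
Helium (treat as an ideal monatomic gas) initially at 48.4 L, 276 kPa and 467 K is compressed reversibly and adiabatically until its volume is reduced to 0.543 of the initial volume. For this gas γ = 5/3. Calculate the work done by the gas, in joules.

-10100 J

n = P₁V₁/(RT₁) = 276×48.4/(8.314×467) = 3.44 mol.
Adiabatic: TV^(γ−1) = const ⇒ T₂ = 467×(1.84)^0.667 = 702 K; PV^γ = const ⇒ P₂ = 764 kPa.
ΔU = nCvΔT = 3.44×12.5×(702−467) = 10100 J.
Q = 0 for an adiabatic process, so W = −ΔU = -10100 J.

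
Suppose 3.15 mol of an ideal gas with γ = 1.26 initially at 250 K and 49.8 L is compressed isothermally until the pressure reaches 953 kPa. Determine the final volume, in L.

P₁ = nRT₁/V₁ = 3.15×8.314×250/49.8 = 131 kPa.
Isothermal: T stays 250 K; PV = const ⇒ V₂ = 6.87 L, P₂ = 953 kPa.

6.87 L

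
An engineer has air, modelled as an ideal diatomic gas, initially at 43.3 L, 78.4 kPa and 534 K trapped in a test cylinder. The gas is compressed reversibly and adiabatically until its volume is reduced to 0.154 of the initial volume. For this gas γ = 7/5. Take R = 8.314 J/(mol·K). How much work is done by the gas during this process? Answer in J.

n = P₁V₁/(RT₁) = 78.4×43.3/(8.314×534) = 0.765 mol.
Adiabatic: TV^(γ−1) = const ⇒ T₂ = 534×(6.49)^0.400 = 1130 K; PV^γ = const ⇒ P₂ = 1080 kPa.
ΔU = nCvΔT = 0.765×20.8×(1130−534) = 9450 J.
Q = 0 for an adiabatic process, so W = −ΔU = -9450 J.

-9450 J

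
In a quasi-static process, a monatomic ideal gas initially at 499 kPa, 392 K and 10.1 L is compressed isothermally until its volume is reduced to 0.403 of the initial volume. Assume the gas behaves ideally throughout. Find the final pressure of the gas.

Isothermal: T stays 392 K; PV = const ⇒ V₂ = 4.07 L, P₂ = 1240 kPa.

1240 kPa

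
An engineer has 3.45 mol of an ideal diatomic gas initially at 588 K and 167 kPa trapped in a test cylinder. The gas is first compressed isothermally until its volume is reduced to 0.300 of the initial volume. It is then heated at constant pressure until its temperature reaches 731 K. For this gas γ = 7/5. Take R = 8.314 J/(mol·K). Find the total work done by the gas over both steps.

V₁ = nRT₁/P₁ = 3.45×8.314×588/167 = 101 L.
Step 1 — Isothermal: T stays 588 K; PV = const ⇒ V₂ = 30.3 L, P₂ = 557 kPa.
ΔU = 0 (ideal gas, T constant).
W = nRT ln(V₂/V₁) = 3.45×8.314×588×ln(0.300) = -20300 J.
Q = ΔU + W = -20300 J.
State after step 1: P = 557 kPa, V = 30.3 L, T = 588 K.
Step 2 — Isobaric: P stays 557 kPa; V/T = const ⇒ T₂ = 731 K, V₂ = 37.7 L.
W = PΔV = 557×(37.7−30.3) kPa·L = 4100 J.
ΔU = nCvΔT = 3.45×20.8×(731−588) = 10300 J.
Q = ΔU + W = nCpΔT = 14400 J.
Net over both steps: W = -16200 J, Q = -5950 J, ΔU = 10300 J.

-16200 J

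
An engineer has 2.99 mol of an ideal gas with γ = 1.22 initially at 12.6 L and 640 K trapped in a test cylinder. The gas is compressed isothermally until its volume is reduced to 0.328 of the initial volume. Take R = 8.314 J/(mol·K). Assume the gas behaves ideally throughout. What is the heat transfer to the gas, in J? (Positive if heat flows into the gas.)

-17700 J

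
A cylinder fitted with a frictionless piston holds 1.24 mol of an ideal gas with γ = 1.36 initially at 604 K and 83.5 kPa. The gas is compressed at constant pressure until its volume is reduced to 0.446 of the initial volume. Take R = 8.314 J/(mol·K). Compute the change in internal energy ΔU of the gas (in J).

-9580 J

V₁ = nRT₁/P₁ = 1.24×8.314×604/83.5 = 74.6 L.
Isobaric: P stays 83.5 kPa; V/T = const ⇒ T₂ = 269 K, V₂ = 33.3 L.
For an ideal gas ΔU = nCvΔT with Cv = R/(γ−1) = 23.1 J/(mol·K).
ΔU = 1.24×23.1×(269−604) = -9580 J.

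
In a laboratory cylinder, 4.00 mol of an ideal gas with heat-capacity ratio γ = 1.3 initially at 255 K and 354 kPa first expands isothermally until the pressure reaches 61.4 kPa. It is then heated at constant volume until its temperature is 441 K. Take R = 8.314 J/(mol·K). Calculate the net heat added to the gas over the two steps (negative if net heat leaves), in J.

35500 J

V₁ = nRT₁/P₁ = 4.00×8.314×255/354 = 24.0 L.
Step 1 — Isothermal: T stays 255 K; PV = const ⇒ V₂ = 138 L, P₂ = 61.4 kPa.
ΔU = 0 (ideal gas, T constant).
W = nRT ln(V₂/V₁) = 4.00×8.314×255×ln(5.77) = 14900 J.
Q = ΔU + W = 14900 J.
State after step 1: P = 61.4 kPa, V = 138 L, T = 255 K.
Step 2 — Isochoric: V stays 138 L; P/T = const ⇒ T₂ = 441 K, P₂ = 106 kPa.
W = 0 (no volume change).
ΔU = nCvΔT = 4.00×27.7×(441−255) = 20600 J.
Q = ΔU = 20600 J.
Net over both steps: W = 14900 J, Q = 35500 J, ΔU = 20600 J.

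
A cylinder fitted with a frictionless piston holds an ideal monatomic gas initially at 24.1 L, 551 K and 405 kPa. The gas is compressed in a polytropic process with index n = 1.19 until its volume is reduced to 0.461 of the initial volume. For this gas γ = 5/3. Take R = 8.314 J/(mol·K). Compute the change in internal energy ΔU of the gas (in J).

2320 J

n = P₁V₁/(RT₁) = 405×24.1/(8.314×551) = 2.13 mol.
Polytropic n=1.19: T₂ = T₁(V₁/V₂)^(n−1) = 551×(2.17)^0.19 = 638 K; P₂ = P₁(V₁/V₂)^n = 1020 kPa.
For an ideal gas ΔU = nCvΔT with Cv = (3/2)R = 12.5 J/(mol·K).
ΔU = 2.13×12.5×(638−551) = 2320 J.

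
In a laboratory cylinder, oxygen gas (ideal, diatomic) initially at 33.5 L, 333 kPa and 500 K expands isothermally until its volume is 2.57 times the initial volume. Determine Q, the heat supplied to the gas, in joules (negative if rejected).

10500 J

n = P₁V₁/(RT₁) = 333×33.5/(8.314×500) = 2.68 mol.
Isothermal: T stays 500 K; PV = const ⇒ V₂ = 86.1 L, P₂ = 130 kPa.
ΔU = 0 (ideal gas, T constant).
W = nRT ln(V₂/V₁) = 2.68×8.314×500×ln(2.57) = 10500 J.
Q = ΔU + W = 10500 J.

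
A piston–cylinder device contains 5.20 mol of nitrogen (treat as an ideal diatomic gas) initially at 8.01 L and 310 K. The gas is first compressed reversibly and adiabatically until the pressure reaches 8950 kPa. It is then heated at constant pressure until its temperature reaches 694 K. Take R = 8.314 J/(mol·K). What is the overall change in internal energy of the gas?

P₁ = nRT₁/V₁ = 5.20×8.314×310/8.01 = 1670 kPa.
Step 1 — Adiabatic: T₂/T₁ = (P₂/P₁)^((γ−1)/γ) ⇒ T₂ = 310×(5.35)^0.286 = 501 K; V₂ = 2.42 L.
ΔU = nCvΔT = 5.20×20.8×(501−310) = 20600 J.
Q = 0 for an adiabatic process, so W = −ΔU = -20600 J.
State after step 1: P = 8950 kPa, V = 2.42 L, T = 501 K.
Step 2 — Isobaric: P stays 8950 kPa; V/T = const ⇒ T₂ = 694 K, V₂ = 3.35 L.
W = PΔV = 8950×(3.35−2.42) kPa·L = 8360 J.
ΔU = nCvΔT = 5.20×20.8×(694−501) = 20900 J.
Q = ΔU + W = nCpΔT = 29300 J.
Net over both steps: W = -12200 J, Q = 29300 J, ΔU = 41500 J.

41500 J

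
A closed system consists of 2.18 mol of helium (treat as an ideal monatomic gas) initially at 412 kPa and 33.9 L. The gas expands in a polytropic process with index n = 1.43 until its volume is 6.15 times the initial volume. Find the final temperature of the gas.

353 K

T₁ = P₁V₁/(nR) = 412×33.9/(2.18×8.314) = 771 K.
Polytropic n=1.43: T₂ = T₁(V₁/V₂)^(n−1) = 771×(0.163)^0.43 = 353 K; P₂ = P₁(V₁/V₂)^n = 30.7 kPa.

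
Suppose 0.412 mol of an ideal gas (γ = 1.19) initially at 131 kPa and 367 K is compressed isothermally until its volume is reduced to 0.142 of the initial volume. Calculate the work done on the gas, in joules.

2450 J

V₁ = nRT₁/P₁ = 0.412×8.314×367/131 = 9.60 L.
Isothermal: T stays 367 K; PV = const ⇒ V₂ = 1.36 L, P₂ = 923 kPa.
W = nRT ln(V₂/V₁) = 0.412×8.314×367×ln(0.142) = -2450 J.
Work done on the gas = −W_by = 2450 J.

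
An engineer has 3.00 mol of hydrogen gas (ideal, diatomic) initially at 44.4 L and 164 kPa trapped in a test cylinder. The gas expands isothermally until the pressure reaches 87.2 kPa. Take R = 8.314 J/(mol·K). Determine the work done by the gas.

4600 J

T₁ = P₁V₁/(nR) = 164×44.4/(3.00×8.314) = 292 K.
Isothermal: T stays 292 K; PV = const ⇒ V₂ = 83.5 L, P₂ = 87.2 kPa.
W = nRT ln(V₂/V₁) = 3.00×8.314×292×ln(1.88) = 4600 J.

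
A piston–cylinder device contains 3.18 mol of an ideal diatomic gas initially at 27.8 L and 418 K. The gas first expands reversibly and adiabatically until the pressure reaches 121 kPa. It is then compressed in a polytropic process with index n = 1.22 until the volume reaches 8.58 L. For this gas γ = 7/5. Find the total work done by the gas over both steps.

-12100 J

P₁ = nRT₁/V₁ = 3.18×8.314×418/27.8 = 398 kPa.
Step 1 — Adiabatic: T₂/T₁ = (P₂/P₁)^((γ−1)/γ) ⇒ T₂ = 418×(0.304)^0.286 = 298 K; V₂ = 65.0 L.
ΔU = nCvΔT = 3.18×20.8×(298−418) = -7960 J.
Q = 0 for an adiabatic process, so W = −ΔU = 7960 J.
State after step 1: P = 121 kPa, V = 65.0 L, T = 298 K.
Step 2 — Polytropic n=1.22: T₂ = T₁(V₁/V₂)^(n−1) = 298×(7.58)^0.22 = 465 K; P₂ = P₁(V₁/V₂)^n = 1430 kPa.
W = (P₁V₁−P₂V₂)/(n−1) = (121×65.0−1430×8.58)/0.22 = -20100 J.
ΔU = nCvΔT = 3.18×20.8×(465−298) = 11000 J.
Q = ΔU + W = -9030 J.
Net over both steps: W = -12100 J, Q = -9030 J, ΔU = 3080 J.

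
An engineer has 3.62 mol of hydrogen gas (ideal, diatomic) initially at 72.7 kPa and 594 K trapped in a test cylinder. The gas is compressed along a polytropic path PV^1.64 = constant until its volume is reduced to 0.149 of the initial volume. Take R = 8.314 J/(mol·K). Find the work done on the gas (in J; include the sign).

66500 J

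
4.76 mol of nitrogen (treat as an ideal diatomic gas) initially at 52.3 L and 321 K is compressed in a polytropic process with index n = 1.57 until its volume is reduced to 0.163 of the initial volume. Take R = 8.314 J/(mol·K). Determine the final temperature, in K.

P₁ = nRT₁/V₁ = 4.76×8.314×321/52.3 = 243 kPa.
Polytropic n=1.57: T₂ = T₁(V₁/V₂)^(n−1) = 321×(6.13)^0.57 = 903 K; P₂ = P₁(V₁/V₂)^n = 4190 kPa.

903 K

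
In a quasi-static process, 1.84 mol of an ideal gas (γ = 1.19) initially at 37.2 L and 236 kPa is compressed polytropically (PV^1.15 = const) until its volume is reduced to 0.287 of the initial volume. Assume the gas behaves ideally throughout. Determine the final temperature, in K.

T₁ = P₁V₁/(nR) = 236×37.2/(1.84×8.314) = 574 K.
Polytropic n=1.15: T₂ = T₁(V₁/V₂)^(n−1) = 574×(3.48)^0.15 = 692 K; P₂ = P₁(V₁/V₂)^n = 992 kPa.

692 K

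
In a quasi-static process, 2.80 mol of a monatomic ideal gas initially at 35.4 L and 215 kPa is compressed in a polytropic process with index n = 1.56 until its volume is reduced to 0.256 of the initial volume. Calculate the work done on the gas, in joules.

T₁ = P₁V₁/(nR) = 215×35.4/(2.80×8.314) = 327 K.
Polytropic n=1.56: T₂ = T₁(V₁/V₂)^(n−1) = 327×(3.91)^0.56 = 701 K; P₂ = P₁(V₁/V₂)^n = 1800 kPa.
W = (P₁V₁−P₂V₂)/(n−1) = (215×35.4−1800×9.06)/0.56 = -15600 J.
Work done on the gas = −W_by = 15600 J.

15600 J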